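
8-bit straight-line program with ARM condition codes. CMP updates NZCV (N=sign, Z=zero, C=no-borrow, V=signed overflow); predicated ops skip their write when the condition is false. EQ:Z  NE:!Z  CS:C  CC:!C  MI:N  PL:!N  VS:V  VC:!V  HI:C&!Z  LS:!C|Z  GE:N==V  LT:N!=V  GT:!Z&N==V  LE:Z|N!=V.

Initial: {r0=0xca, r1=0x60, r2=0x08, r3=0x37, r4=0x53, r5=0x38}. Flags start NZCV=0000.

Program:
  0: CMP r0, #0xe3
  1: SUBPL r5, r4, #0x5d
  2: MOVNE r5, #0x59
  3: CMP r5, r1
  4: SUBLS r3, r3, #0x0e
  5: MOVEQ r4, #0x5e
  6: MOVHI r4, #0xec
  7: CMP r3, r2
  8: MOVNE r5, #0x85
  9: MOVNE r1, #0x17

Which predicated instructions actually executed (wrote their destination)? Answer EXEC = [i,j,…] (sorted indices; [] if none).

[0] flags=1000 → (cmp)
[1] flags=1000 PL?F → skip
[2] flags=1000 NE?T → r5=0x59
[3] flags=1000 → (cmp)
[4] flags=1000 LS?T → r3=0x29
[5] flags=1000 EQ?F → skip
[6] flags=1000 HI?F → skip
[7] flags=0010 → (cmp)
[8] flags=0010 NE?T → r5=0x85
[9] flags=0010 NE?T → r1=0x17

EXEC = [2,4,8,9]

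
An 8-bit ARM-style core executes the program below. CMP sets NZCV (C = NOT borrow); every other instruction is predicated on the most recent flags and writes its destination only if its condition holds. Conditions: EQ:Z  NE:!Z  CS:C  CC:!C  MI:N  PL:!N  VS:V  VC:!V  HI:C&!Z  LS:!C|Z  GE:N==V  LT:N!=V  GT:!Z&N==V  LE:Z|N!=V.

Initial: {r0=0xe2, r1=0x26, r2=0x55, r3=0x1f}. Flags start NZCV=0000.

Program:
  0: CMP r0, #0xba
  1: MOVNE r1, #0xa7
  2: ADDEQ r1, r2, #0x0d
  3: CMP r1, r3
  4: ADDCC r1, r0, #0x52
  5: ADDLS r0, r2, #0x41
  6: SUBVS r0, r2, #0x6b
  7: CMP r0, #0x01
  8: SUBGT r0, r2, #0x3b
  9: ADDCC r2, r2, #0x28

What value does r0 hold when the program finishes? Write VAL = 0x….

[0] flags=0010 → (cmp)
[1] flags=0010 NE?T → r1=0xa7
[2] flags=0010 EQ?F → skip
[3] flags=1010 → (cmp)
[4] flags=1010 CC?F → skip
[5] flags=1010 LS?F → skip
[6] flags=1010 VS?F → skip
[7] flags=1010 → (cmp)
[8] flags=1010 GT?F → skip
[9] flags=1010 CC?F → skip

VAL = 0xe2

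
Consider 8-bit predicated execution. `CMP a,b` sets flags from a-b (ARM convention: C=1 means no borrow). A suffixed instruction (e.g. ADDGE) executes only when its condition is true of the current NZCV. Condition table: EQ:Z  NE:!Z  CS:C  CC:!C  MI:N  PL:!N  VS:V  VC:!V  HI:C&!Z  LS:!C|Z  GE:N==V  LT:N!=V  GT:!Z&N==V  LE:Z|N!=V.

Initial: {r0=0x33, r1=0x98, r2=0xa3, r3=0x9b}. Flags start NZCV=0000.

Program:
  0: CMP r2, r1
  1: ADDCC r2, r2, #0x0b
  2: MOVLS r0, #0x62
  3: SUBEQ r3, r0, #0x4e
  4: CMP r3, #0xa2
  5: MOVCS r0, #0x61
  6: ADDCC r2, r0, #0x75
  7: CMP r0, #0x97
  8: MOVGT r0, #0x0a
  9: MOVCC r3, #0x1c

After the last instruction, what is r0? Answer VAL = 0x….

VAL = 0x0a

[0] flags=0010 → (cmp)
[1] flags=0010 CC?F → skip
[2] flags=0010 LS?F → skip
[3] flags=0010 EQ?F → skip
[4] flags=1000 → (cmp)
[5] flags=1000 CS?F → skip
[6] flags=1000 CC?T → r2=0xa8
[7] flags=1001 → (cmp)
[8] flags=1001 GT?T → r0=0x0a
[9] flags=1001 CC?T → r3=0x1c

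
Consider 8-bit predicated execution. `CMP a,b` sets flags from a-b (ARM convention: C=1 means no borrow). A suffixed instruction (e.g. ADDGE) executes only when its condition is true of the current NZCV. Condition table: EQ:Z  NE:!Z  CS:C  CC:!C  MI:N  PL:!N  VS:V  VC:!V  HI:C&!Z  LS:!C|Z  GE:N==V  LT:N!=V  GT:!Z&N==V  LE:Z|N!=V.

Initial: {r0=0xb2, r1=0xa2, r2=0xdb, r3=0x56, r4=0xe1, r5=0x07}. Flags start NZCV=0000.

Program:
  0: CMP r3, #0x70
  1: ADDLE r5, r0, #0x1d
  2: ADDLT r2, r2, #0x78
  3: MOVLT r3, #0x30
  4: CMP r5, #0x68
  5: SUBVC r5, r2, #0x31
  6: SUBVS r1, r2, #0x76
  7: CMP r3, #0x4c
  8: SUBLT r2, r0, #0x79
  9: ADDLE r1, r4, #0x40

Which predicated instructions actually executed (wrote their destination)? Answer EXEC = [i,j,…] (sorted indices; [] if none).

0: ✓ CMP  NZCV=1000
1: ✓ ADDLE  r5←0xcf
2: ✓ ADDLT  r2←0x53
3: ✓ MOVLT  r3←0x30
4: ✓ CMP  NZCV=0011
5: · SUBVC
6: ✓ SUBVS  r1←0xdd
7: ✓ CMP  NZCV=1000
8: ✓ SUBLT  r2←0x39
9: ✓ ADDLE  r1←0x21

EXEC = [1,2,3,6,8,9]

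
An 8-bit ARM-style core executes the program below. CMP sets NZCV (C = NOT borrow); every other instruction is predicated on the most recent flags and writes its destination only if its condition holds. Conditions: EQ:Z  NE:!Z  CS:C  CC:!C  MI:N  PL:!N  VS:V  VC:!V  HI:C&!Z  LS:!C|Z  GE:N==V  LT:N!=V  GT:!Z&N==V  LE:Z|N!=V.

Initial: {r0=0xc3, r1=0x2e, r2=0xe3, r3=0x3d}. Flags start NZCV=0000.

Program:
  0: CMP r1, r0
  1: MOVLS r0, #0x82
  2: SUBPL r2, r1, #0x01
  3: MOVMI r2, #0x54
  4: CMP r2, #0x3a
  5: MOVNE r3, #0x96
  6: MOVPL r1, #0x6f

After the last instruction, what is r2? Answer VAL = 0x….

VAL = 0x2d

0: ✓ CMP  NZCV=0000
1: ✓ MOVLS  r0←0x82
2: ✓ SUBPL  r2←0x2d
3: · MOVMI
4: ✓ CMP  NZCV=1000
5: ✓ MOVNE  r3←0x96
6: · MOVPL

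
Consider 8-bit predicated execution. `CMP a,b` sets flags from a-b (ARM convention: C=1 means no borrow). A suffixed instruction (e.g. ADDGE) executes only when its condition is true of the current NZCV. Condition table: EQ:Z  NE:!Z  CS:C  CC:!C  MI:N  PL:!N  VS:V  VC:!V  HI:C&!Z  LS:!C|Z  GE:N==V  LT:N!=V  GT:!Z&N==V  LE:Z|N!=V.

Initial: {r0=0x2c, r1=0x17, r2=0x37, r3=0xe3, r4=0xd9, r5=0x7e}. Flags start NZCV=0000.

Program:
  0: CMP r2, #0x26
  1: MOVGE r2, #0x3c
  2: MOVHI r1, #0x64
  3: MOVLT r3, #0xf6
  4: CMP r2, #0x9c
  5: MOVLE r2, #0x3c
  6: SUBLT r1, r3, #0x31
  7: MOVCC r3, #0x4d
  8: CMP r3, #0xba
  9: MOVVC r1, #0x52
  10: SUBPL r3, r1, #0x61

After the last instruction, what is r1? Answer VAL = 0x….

VAL = 0x64

[0] flags=0010 → (cmp)
[1] flags=0010 GE?T → r2=0x3c
[2] flags=0010 HI?T → r1=0x64
[3] flags=0010 LT?F → skip
[4] flags=1001 → (cmp)
[5] flags=1001 LE?F → skip
[6] flags=1001 LT?F → skip
[7] flags=1001 CC?T → r3=0x4d
[8] flags=1001 → (cmp)
[9] flags=1001 VC?F → skip
[10] flags=1001 PL?F → skip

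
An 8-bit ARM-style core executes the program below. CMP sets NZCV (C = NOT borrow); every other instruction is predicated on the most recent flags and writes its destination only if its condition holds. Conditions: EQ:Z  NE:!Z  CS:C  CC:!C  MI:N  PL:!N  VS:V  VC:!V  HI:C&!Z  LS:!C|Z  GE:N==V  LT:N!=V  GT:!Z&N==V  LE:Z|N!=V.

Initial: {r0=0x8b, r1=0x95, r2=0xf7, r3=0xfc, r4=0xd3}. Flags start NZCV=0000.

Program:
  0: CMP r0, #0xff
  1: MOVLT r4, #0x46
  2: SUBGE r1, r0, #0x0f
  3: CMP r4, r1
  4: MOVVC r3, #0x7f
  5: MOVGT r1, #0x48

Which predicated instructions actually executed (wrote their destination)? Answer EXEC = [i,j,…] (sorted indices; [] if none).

[0] flags=1000 → (cmp)
[1] flags=1000 LT?T → r4=0x46
[2] flags=1000 GE?F → skip
[3] flags=1001 → (cmp)
[4] flags=1001 VC?F → skip
[5] flags=1001 GT?T → r1=0x48

EXEC = [1,5]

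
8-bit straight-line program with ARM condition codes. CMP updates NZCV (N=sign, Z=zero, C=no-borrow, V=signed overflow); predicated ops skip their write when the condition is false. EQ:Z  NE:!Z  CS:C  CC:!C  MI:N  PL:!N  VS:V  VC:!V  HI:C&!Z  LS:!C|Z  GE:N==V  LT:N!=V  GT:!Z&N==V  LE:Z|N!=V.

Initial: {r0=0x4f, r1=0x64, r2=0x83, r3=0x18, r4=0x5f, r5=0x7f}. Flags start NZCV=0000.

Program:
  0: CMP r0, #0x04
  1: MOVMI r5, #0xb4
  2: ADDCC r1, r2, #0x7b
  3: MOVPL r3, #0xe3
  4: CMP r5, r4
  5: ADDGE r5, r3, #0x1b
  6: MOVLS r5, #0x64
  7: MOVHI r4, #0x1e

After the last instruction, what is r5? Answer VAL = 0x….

VAL = 0xfe

0: ✓ CMP  NZCV=0010
1: · MOVMI
2: · ADDCC
3: ✓ MOVPL  r3←0xe3
4: ✓ CMP  NZCV=0010
5: ✓ ADDGE  r5←0xfe
6: · MOVLS
7: ✓ MOVHI  r4←0x1e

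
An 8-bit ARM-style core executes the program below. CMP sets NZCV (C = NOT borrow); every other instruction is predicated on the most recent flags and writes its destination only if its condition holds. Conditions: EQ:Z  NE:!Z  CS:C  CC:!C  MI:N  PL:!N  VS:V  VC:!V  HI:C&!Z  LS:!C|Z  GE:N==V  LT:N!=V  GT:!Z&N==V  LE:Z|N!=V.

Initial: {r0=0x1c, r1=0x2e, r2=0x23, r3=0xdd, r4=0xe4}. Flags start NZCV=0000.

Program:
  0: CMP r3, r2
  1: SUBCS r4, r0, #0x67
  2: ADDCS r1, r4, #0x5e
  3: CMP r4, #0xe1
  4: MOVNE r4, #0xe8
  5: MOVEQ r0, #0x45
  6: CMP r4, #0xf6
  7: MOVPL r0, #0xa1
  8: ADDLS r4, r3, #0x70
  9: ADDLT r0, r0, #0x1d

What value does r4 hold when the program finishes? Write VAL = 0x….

VAL = 0x4d

[0] flags=1010 → (cmp)
[1] flags=1010 CS?T → r4=0xb5
[2] flags=1010 CS?T → r1=0x13
[3] flags=1000 → (cmp)
[4] flags=1000 NE?T → r4=0xe8
[5] flags=1000 EQ?F → skip
[6] flags=1000 → (cmp)
[7] flags=1000 PL?F → skip
[8] flags=1000 LS?T → r4=0x4d
[9] flags=1000 LT?T → r0=0x39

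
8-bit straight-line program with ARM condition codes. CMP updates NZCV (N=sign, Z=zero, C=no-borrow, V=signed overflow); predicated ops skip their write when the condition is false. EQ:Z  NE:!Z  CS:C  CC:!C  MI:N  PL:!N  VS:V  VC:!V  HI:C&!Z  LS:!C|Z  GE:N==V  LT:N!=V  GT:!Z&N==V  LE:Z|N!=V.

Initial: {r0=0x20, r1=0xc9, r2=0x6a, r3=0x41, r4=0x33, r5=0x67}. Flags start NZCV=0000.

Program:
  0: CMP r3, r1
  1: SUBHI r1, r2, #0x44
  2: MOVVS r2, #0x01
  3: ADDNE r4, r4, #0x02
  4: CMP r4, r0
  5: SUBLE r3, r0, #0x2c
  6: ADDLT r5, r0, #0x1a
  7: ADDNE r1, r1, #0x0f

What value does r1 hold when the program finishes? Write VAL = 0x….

[0] flags=0000 → (cmp)
[1] flags=0000 HI?F → skip
[2] flags=0000 VS?F → skip
[3] flags=0000 NE?T → r4=0x35
[4] flags=0010 → (cmp)
[5] flags=0010 LE?F → skip
[6] flags=0010 LT?F → skip
[7] flags=0010 NE?T → r1=0xd8

VAL = 0xd8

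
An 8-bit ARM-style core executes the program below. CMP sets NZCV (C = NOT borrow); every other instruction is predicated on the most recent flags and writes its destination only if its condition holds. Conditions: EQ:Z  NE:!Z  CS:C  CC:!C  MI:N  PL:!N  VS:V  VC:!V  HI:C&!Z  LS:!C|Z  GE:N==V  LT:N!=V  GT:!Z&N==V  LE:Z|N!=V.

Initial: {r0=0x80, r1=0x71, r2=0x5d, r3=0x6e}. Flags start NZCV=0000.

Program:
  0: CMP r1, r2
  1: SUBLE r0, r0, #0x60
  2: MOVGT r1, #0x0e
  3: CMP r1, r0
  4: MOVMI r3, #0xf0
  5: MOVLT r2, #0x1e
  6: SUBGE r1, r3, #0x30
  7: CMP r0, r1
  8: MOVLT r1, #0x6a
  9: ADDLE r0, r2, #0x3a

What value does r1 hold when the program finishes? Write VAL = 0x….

[0] flags=0010 → (cmp)
[1] flags=0010 LE?F → skip
[2] flags=0010 GT?T → r1=0x0e
[3] flags=1001 → (cmp)
[4] flags=1001 MI?T → r3=0xf0
[5] flags=1001 LT?F → skip
[6] flags=1001 GE?T → r1=0xc0
[7] flags=1000 → (cmp)
[8] flags=1000 LT?T → r1=0x6a
[9] flags=1000 LE?T → r0=0x97

VAL = 0x6a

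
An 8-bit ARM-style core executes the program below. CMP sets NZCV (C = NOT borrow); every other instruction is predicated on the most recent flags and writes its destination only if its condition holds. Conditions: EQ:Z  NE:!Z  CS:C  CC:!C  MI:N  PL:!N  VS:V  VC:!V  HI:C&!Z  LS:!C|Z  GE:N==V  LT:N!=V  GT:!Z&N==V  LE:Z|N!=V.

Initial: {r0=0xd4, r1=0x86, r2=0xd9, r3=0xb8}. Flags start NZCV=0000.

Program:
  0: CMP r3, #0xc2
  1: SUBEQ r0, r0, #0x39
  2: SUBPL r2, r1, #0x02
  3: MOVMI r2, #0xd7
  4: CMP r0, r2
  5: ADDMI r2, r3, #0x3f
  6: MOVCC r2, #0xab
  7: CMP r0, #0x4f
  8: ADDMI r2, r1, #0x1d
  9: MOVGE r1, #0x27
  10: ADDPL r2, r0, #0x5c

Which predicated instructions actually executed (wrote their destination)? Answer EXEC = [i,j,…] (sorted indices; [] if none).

0: ✓ CMP  NZCV=1000
1: · SUBEQ
2: · SUBPL
3: ✓ MOVMI  r2←0xd7
4: ✓ CMP  NZCV=1000
5: ✓ ADDMI  r2←0xf7
6: ✓ MOVCC  r2←0xab
7: ✓ CMP  NZCV=1010
8: ✓ ADDMI  r2←0xa3
9: · MOVGE
10: · ADDPL

EXEC = [3,5,6,8]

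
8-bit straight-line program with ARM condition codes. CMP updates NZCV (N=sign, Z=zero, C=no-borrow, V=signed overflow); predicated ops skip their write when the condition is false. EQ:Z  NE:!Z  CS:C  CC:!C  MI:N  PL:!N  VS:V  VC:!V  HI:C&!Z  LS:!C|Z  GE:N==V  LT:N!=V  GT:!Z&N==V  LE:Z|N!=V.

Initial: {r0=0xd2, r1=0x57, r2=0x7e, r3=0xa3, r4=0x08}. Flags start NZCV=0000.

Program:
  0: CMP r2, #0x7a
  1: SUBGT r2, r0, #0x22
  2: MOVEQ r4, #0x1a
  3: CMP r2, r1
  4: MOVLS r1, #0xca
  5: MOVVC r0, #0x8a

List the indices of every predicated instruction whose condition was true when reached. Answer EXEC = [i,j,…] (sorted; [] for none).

0: ✓ CMP  NZCV=0010
1: ✓ SUBGT  r2←0xb0
2: · MOVEQ
3: ✓ CMP  NZCV=0011
4: · MOVLS
5: · MOVVC

EXEC = [1]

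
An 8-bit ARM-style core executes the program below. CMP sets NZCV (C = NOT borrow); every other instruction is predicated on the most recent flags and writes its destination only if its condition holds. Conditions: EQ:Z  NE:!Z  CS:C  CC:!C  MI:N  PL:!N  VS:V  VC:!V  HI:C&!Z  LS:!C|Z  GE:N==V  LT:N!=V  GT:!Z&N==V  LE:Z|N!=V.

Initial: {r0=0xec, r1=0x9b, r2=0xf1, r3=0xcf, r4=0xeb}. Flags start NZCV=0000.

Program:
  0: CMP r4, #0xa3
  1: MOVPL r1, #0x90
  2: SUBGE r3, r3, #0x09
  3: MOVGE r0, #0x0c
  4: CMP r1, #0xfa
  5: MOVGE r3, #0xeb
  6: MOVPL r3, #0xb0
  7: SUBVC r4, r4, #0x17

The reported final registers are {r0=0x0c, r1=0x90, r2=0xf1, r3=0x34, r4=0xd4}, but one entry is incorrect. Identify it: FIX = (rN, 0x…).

FIX = (r3, 0xc6)

[0] flags=0010 → (cmp)
[1] flags=0010 PL?T → r1=0x90
[2] flags=0010 GE?T → r3=0xc6
[3] flags=0010 GE?T → r0=0x0c
[4] flags=1000 → (cmp)
[5] flags=1000 GE?F → skip
[6] flags=1000 PL?F → skip
[7] flags=1000 VC?T → r4=0xd4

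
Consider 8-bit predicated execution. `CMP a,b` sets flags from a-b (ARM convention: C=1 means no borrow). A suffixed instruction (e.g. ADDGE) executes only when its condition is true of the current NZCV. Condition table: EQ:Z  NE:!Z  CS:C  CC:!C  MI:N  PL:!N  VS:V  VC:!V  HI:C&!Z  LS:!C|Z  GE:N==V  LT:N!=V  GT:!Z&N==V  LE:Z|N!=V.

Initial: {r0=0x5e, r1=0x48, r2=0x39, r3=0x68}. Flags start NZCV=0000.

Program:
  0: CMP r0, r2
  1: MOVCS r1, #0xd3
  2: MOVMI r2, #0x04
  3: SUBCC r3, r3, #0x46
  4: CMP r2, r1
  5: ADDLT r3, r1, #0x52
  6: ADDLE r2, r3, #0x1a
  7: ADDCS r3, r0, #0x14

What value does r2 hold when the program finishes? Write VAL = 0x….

0: ✓ CMP  NZCV=0010
1: ✓ MOVCS  r1←0xd3
2: · MOVMI
3: · SUBCC
4: ✓ CMP  NZCV=0000
5: · ADDLT
6: · ADDLE
7: · ADDCS

VAL = 0x39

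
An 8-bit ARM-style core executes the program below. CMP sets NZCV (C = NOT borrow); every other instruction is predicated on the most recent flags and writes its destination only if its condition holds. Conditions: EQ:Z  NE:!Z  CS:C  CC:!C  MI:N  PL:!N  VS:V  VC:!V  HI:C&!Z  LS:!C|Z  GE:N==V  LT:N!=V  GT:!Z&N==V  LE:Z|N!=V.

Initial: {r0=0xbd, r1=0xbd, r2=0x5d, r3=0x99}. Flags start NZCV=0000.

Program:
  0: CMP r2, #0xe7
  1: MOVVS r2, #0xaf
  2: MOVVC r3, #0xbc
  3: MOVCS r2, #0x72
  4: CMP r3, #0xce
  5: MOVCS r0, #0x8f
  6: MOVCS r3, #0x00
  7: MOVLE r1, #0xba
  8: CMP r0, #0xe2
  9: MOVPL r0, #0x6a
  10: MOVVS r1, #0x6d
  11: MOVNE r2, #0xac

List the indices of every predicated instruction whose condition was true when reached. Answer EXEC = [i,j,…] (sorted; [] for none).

EXEC = [2,7,11]

0: ✓ CMP  NZCV=0000
1: · MOVVS
2: ✓ MOVVC  r3←0xbc
3: · MOVCS
4: ✓ CMP  NZCV=1000
5: · MOVCS
6: · MOVCS
7: ✓ MOVLE  r1←0xba
8: ✓ CMP  NZCV=1000
9: · MOVPL
10: · MOVVS
11: ✓ MOVNE  r2←0xac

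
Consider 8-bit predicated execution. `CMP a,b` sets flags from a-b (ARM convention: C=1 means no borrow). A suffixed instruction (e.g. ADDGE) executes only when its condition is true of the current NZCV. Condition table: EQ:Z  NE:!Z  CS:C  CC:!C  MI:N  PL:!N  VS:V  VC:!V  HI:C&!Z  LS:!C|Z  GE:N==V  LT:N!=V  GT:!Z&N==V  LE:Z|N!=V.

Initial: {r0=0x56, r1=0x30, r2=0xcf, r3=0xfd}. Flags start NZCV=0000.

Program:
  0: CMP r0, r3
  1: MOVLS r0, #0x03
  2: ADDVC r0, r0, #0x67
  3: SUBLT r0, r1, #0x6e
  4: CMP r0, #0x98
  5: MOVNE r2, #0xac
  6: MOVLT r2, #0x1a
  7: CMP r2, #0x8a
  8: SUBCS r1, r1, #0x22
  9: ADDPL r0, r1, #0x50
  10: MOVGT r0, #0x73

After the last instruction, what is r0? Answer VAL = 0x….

0: ✓ CMP  NZCV=0000
1: ✓ MOVLS  r0←0x03
2: ✓ ADDVC  r0←0x6a
3: · SUBLT
4: ✓ CMP  NZCV=1001
5: ✓ MOVNE  r2←0xac
6: · MOVLT
7: ✓ CMP  NZCV=0010
8: ✓ SUBCS  r1←0x0e
9: ✓ ADDPL  r0←0x5e
10: ✓ MOVGT  r0←0x73

VAL = 0x73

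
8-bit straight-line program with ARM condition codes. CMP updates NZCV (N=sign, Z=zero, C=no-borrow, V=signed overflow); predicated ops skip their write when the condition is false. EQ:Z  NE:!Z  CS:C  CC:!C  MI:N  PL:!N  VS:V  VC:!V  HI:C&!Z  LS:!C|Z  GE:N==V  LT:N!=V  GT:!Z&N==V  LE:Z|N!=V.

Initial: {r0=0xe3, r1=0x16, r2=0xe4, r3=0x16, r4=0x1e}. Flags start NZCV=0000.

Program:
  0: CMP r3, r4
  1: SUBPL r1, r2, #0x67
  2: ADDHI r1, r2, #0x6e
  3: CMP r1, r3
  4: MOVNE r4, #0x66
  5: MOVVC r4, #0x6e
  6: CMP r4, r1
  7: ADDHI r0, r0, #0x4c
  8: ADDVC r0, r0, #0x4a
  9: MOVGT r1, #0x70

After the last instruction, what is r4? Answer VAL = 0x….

[0] flags=1000 → (cmp)
[1] flags=1000 PL?F → skip
[2] flags=1000 HI?F → skip
[3] flags=0110 → (cmp)
[4] flags=0110 NE?F → skip
[5] flags=0110 VC?T → r4=0x6e
[6] flags=0010 → (cmp)
[7] flags=0010 HI?T → r0=0x2f
[8] flags=0010 VC?T → r0=0x79
[9] flags=0010 GT?T → r1=0x70

VAL = 0x6e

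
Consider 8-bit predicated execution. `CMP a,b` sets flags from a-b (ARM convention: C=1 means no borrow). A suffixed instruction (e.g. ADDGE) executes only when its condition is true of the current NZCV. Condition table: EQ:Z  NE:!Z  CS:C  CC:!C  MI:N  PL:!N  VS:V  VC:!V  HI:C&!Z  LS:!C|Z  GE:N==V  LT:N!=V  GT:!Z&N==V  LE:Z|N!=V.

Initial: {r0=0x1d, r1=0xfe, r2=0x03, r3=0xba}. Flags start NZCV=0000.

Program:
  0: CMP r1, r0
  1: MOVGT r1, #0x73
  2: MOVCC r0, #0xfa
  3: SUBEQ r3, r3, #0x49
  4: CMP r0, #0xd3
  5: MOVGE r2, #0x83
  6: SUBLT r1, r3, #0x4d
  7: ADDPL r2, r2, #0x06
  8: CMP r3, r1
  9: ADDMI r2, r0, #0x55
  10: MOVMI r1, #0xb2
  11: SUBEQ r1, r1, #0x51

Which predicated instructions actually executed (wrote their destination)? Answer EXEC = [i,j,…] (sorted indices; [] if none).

EXEC = [5,7,9,10]

[0] flags=1010 → (cmp)
[1] flags=1010 GT?F → skip
[2] flags=1010 CC?F → skip
[3] flags=1010 EQ?F → skip
[4] flags=0000 → (cmp)
[5] flags=0000 GE?T → r2=0x83
[6] flags=0000 LT?F → skip
[7] flags=0000 PL?T → r2=0x89
[8] flags=1000 → (cmp)
[9] flags=1000 MI?T → r2=0x72
[10] flags=1000 MI?T → r1=0xb2
[11] flags=1000 EQ?F → skip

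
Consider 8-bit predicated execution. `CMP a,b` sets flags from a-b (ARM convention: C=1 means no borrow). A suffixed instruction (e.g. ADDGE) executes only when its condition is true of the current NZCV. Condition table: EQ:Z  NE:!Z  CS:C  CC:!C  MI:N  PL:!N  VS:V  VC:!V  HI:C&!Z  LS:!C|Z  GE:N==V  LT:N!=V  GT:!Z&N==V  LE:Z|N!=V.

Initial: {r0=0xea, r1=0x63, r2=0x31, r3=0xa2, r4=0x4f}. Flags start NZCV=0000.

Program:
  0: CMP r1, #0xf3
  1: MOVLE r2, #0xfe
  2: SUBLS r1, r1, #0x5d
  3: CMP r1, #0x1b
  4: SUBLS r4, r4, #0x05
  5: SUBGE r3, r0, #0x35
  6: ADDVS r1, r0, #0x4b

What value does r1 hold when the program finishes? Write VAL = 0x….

VAL = 0x06

[0] flags=0000 → (cmp)
[1] flags=0000 LE?F → skip
[2] flags=0000 LS?T → r1=0x06
[3] flags=1000 → (cmp)
[4] flags=1000 LS?T → r4=0x4a
[5] flags=1000 GE?F → skip
[6] flags=1000 VS?F → skip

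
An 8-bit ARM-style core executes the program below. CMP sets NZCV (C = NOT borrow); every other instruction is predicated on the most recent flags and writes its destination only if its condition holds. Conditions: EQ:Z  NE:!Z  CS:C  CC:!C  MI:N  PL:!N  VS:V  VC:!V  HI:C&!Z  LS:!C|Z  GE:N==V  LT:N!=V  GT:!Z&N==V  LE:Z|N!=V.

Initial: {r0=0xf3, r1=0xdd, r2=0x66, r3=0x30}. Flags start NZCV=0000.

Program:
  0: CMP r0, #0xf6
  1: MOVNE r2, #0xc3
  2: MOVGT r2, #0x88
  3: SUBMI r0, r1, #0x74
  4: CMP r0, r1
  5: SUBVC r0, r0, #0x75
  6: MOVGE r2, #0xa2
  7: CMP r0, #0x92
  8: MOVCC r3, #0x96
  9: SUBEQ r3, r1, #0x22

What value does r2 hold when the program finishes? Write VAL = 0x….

[0] flags=1000 → (cmp)
[1] flags=1000 NE?T → r2=0xc3
[2] flags=1000 GT?F → skip
[3] flags=1000 MI?T → r0=0x69
[4] flags=1001 → (cmp)
[5] flags=1001 VC?F → skip
[6] flags=1001 GE?T → r2=0xa2
[7] flags=1001 → (cmp)
[8] flags=1001 CC?T → r3=0x96
[9] flags=1001 EQ?F → skip

VAL = 0xa2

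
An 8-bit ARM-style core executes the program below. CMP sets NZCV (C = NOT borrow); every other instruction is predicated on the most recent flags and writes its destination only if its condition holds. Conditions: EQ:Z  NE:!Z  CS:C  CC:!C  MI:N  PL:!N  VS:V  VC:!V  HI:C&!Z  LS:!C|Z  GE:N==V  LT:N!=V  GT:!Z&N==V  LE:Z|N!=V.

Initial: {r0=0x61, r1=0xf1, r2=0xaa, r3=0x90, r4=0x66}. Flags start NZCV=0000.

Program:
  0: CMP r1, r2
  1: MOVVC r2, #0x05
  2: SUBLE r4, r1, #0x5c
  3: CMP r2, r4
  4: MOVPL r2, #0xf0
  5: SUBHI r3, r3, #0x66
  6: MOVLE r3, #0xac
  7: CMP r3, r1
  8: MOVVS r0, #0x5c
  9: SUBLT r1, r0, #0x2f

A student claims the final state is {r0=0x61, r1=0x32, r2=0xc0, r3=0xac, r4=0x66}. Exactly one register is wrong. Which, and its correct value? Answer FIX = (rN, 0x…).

FIX = (r2, 0x05)

[0] flags=0010 → (cmp)
[1] flags=0010 VC?T → r2=0x05
[2] flags=0010 LE?F → skip
[3] flags=1000 → (cmp)
[4] flags=1000 PL?F → skip
[5] flags=1000 HI?F → skip
[6] flags=1000 LE?T → r3=0xac
[7] flags=1000 → (cmp)
[8] flags=1000 VS?F → skip
[9] flags=1000 LT?T → r1=0x32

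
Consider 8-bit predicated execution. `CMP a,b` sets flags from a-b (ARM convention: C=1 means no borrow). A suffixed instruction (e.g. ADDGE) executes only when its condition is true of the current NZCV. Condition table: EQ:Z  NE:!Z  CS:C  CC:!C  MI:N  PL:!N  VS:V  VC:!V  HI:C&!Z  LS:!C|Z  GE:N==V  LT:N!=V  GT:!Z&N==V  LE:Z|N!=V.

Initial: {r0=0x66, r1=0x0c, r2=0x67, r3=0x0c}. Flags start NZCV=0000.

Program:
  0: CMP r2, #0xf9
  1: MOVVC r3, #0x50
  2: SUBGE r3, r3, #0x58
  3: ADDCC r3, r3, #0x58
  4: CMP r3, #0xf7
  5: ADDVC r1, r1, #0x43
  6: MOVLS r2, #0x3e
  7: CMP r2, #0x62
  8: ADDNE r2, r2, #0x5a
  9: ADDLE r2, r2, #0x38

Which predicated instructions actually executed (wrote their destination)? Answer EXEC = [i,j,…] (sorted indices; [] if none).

0: ✓ CMP  NZCV=0000
1: ✓ MOVVC  r3←0x50
2: ✓ SUBGE  r3←0xf8
3: ✓ ADDCC  r3←0x50
4: ✓ CMP  NZCV=0000
5: ✓ ADDVC  r1←0x4f
6: ✓ MOVLS  r2←0x3e
7: ✓ CMP  NZCV=1000
8: ✓ ADDNE  r2←0x98
9: ✓ ADDLE  r2←0xd0

EXEC = [1,2,3,5,6,8,9]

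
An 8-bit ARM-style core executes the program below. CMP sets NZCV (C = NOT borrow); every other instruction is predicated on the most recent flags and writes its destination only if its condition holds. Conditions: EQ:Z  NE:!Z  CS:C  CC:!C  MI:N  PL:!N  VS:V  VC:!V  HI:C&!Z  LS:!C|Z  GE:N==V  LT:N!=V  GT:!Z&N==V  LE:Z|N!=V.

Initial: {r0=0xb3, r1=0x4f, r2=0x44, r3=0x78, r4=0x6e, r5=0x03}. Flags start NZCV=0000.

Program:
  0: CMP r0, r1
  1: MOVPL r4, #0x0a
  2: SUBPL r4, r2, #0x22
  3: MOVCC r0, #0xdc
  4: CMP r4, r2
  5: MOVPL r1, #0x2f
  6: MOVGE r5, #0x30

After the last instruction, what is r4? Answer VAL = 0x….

VAL = 0x22

[0] flags=0011 → (cmp)
[1] flags=0011 PL?T → r4=0x0a
[2] flags=0011 PL?T → r4=0x22
[3] flags=0011 CC?F → skip
[4] flags=1000 → (cmp)
[5] flags=1000 PL?F → skip
[6] flags=1000 GE?F → skip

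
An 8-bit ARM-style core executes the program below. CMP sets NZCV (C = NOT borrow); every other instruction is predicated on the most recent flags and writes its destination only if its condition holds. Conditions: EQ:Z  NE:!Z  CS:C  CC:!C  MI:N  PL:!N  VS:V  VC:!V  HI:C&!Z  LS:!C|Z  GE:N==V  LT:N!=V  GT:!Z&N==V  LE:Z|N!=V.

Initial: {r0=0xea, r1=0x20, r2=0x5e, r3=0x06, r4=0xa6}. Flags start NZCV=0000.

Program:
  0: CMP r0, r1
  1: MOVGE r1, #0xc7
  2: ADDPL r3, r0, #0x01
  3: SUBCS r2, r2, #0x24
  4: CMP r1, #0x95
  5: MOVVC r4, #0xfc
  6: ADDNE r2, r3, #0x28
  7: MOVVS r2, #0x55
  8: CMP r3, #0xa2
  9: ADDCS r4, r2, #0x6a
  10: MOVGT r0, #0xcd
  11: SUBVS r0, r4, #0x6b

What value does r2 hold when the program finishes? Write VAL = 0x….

0: ✓ CMP  NZCV=1010
1: · MOVGE
2: · ADDPL
3: ✓ SUBCS  r2←0x3a
4: ✓ CMP  NZCV=1001
5: · MOVVC
6: ✓ ADDNE  r2←0x2e
7: ✓ MOVVS  r2←0x55
8: ✓ CMP  NZCV=0000
9: · ADDCS
10: ✓ MOVGT  r0←0xcd
11: · SUBVS

VAL = 0x55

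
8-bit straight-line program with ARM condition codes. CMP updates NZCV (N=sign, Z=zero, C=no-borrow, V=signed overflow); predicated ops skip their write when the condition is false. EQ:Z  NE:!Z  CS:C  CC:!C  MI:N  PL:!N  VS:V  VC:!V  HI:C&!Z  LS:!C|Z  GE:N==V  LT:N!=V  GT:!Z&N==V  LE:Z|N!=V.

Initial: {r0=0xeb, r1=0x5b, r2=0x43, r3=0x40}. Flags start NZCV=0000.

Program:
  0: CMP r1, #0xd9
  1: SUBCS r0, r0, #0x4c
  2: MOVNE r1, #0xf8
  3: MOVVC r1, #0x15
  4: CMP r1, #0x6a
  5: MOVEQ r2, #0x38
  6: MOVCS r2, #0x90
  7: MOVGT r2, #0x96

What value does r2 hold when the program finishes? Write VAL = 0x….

VAL = 0x90

[0] flags=1001 → (cmp)
[1] flags=1001 CS?F → skip
[2] flags=1001 NE?T → r1=0xf8
[3] flags=1001 VC?F → skip
[4] flags=1010 → (cmp)
[5] flags=1010 EQ?F → skip
[6] flags=1010 CS?T → r2=0x90
[7] flags=1010 GT?F → skip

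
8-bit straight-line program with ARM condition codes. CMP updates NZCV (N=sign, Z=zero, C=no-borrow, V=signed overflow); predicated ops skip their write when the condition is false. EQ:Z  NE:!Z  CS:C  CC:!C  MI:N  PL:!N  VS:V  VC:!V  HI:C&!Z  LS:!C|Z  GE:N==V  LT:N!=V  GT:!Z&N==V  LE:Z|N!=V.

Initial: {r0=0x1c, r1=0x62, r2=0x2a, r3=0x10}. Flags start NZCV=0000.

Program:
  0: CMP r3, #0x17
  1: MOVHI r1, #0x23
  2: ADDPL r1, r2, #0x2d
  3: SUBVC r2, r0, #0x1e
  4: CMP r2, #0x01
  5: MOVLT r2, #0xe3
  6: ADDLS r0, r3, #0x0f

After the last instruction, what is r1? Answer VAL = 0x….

VAL = 0x62

0: ✓ CMP  NZCV=1000
1: · MOVHI
2: · ADDPL
3: ✓ SUBVC  r2←0xfe
4: ✓ CMP  NZCV=1010
5: ✓ MOVLT  r2←0xe3
6: · ADDLS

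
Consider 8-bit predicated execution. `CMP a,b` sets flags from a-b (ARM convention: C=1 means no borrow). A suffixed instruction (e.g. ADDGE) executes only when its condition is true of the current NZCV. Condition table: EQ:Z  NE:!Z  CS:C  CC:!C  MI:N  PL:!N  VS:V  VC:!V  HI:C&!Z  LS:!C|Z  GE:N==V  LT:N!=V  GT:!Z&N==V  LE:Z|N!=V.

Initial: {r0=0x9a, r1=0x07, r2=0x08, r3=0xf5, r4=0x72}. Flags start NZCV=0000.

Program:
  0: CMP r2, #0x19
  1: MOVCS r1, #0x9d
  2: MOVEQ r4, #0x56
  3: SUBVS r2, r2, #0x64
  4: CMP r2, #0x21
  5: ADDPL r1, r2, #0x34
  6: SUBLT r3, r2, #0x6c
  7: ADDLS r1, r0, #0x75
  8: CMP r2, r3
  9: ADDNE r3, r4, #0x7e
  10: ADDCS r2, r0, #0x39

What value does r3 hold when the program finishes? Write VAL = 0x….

VAL = 0xf0

0: ✓ CMP  NZCV=1000
1: · MOVCS
2: · MOVEQ
3: · SUBVS
4: ✓ CMP  NZCV=1000
5: · ADDPL
6: ✓ SUBLT  r3←0x9c
7: ✓ ADDLS  r1←0x0f
8: ✓ CMP  NZCV=0000
9: ✓ ADDNE  r3←0xf0
10: · ADDCS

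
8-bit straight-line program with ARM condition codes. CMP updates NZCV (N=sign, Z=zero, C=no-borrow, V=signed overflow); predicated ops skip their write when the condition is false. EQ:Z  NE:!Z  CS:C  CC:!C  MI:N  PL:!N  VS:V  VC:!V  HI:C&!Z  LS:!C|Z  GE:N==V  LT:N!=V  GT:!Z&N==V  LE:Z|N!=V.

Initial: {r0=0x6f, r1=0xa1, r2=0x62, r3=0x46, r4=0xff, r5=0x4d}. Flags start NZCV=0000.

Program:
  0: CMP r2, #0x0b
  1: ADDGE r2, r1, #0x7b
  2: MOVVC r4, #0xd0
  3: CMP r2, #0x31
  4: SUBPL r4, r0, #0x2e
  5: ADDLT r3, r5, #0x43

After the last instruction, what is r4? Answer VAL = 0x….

VAL = 0xd0

0: ✓ CMP  NZCV=0010
1: ✓ ADDGE  r2←0x1c
2: ✓ MOVVC  r4←0xd0
3: ✓ CMP  NZCV=1000
4: · SUBPL
5: ✓ ADDLT  r3←0x90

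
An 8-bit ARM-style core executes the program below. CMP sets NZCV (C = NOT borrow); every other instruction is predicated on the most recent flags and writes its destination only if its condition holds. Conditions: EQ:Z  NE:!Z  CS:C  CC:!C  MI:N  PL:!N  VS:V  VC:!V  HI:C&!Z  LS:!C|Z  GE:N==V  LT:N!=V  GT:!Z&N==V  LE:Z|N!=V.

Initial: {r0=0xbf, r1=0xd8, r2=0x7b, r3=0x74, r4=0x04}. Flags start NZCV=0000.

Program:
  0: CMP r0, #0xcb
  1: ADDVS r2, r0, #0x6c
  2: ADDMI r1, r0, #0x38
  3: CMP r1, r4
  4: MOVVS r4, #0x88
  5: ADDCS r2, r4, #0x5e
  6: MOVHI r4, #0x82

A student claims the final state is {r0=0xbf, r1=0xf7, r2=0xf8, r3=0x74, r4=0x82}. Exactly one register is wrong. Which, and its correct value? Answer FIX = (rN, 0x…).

FIX = (r2, 0x62)

[0] flags=1000 → (cmp)
[1] flags=1000 VS?F → skip
[2] flags=1000 MI?T → r1=0xf7
[3] flags=1010 → (cmp)
[4] flags=1010 VS?F → skip
[5] flags=1010 CS?T → r2=0x62
[6] flags=1010 HI?T → r4=0x82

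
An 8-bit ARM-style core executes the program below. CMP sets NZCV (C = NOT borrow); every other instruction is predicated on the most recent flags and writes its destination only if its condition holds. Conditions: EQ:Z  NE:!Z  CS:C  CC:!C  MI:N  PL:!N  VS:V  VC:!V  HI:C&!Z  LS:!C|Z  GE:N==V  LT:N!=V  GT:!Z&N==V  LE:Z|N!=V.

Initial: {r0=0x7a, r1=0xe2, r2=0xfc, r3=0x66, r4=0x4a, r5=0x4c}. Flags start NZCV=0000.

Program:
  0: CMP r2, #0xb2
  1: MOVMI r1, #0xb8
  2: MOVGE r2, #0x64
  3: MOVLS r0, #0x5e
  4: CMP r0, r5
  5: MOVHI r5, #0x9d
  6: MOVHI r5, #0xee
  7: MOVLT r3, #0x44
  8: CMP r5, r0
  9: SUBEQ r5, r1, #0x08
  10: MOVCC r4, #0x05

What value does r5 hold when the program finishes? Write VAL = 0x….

[0] flags=0010 → (cmp)
[1] flags=0010 MI?F → skip
[2] flags=0010 GE?T → r2=0x64
[3] flags=0010 LS?F → skip
[4] flags=0010 → (cmp)
[5] flags=0010 HI?T → r5=0x9d
[6] flags=0010 HI?T → r5=0xee
[7] flags=0010 LT?F → skip
[8] flags=0011 → (cmp)
[9] flags=0011 EQ?F → skip
[10] flags=0011 CC?F → skip

VAL = 0xee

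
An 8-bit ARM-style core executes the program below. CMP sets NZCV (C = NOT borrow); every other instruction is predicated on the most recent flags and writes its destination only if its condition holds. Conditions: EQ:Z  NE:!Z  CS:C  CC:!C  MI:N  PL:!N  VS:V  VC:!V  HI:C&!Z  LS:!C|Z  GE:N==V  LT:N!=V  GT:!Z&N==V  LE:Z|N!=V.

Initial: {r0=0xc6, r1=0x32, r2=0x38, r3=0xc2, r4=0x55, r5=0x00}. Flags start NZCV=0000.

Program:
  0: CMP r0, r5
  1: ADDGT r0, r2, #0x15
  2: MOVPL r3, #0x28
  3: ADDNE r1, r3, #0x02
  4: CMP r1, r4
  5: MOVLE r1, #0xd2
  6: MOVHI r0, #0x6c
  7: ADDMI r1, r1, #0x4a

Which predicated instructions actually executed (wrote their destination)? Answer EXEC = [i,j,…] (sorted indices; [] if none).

0: ✓ CMP  NZCV=1010
1: · ADDGT
2: · MOVPL
3: ✓ ADDNE  r1←0xc4
4: ✓ CMP  NZCV=0011
5: ✓ MOVLE  r1←0xd2
6: ✓ MOVHI  r0←0x6c
7: · ADDMI

EXEC = [3,5,6]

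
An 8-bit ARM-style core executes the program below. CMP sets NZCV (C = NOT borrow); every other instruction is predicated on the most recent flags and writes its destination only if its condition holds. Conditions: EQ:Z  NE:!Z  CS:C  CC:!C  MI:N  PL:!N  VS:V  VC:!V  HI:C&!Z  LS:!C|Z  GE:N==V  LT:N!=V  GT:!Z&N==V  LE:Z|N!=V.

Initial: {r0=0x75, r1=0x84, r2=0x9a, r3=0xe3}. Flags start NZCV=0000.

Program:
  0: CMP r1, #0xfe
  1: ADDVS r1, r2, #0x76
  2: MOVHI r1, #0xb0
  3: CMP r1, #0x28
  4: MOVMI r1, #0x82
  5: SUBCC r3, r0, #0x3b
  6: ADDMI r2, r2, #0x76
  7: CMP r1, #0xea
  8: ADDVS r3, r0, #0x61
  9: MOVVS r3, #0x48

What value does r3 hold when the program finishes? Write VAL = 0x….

[0] flags=1000 → (cmp)
[1] flags=1000 VS?F → skip
[2] flags=1000 HI?F → skip
[3] flags=0011 → (cmp)
[4] flags=0011 MI?F → skip
[5] flags=0011 CC?F → skip
[6] flags=0011 MI?F → skip
[7] flags=1000 → (cmp)
[8] flags=1000 VS?F → skip
[9] flags=1000 VS?F → skip

VAL = 0xe3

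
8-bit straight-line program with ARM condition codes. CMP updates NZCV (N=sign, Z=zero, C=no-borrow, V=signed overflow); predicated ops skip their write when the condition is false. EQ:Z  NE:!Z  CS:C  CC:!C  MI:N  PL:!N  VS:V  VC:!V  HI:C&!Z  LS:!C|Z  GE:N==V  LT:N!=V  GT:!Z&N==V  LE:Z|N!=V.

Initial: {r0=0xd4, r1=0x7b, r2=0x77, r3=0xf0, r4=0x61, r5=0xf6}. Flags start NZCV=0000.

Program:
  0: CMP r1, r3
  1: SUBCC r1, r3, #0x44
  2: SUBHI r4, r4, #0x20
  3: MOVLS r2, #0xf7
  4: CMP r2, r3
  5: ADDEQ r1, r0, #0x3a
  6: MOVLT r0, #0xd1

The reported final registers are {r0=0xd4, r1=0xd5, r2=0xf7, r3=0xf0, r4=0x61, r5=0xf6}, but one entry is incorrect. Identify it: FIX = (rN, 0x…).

[0] flags=1001 → (cmp)
[1] flags=1001 CC?T → r1=0xac
[2] flags=1001 HI?F → skip
[3] flags=1001 LS?T → r2=0xf7
[4] flags=0010 → (cmp)
[5] flags=0010 EQ?F → skip
[6] flags=0010 LT?F → skip

FIX = (r1, 0xac)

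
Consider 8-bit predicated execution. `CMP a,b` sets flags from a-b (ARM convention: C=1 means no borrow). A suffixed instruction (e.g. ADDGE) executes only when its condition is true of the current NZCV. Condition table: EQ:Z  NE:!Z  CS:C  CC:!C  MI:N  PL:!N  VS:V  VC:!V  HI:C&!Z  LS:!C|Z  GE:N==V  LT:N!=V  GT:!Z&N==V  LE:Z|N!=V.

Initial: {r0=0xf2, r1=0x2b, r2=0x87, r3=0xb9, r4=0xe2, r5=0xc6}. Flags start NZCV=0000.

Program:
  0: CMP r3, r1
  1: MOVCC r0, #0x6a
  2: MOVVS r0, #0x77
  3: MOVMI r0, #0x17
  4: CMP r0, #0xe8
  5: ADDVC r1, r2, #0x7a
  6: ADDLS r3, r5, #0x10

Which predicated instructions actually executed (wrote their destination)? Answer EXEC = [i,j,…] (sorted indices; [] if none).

EXEC = [3,5,6]

0: ✓ CMP  NZCV=1010
1: · MOVCC
2: · MOVVS
3: ✓ MOVMI  r0←0x17
4: ✓ CMP  NZCV=0000
5: ✓ ADDVC  r1←0x01
6: ✓ ADDLS  r3←0xd6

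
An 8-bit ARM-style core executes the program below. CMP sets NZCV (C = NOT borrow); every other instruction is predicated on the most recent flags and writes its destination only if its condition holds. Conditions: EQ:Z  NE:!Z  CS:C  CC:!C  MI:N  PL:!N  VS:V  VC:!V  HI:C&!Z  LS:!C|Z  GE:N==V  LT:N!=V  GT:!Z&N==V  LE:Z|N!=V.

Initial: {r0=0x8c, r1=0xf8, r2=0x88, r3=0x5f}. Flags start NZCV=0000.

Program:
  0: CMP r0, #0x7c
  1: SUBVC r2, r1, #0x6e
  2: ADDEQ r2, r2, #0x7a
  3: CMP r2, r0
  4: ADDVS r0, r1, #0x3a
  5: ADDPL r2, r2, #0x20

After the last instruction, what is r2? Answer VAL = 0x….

VAL = 0x88

[0] flags=0011 → (cmp)
[1] flags=0011 VC?F → skip
[2] flags=0011 EQ?F → skip
[3] flags=1000 → (cmp)
[4] flags=1000 VS?F → skip
[5] flags=1000 PL?F → skip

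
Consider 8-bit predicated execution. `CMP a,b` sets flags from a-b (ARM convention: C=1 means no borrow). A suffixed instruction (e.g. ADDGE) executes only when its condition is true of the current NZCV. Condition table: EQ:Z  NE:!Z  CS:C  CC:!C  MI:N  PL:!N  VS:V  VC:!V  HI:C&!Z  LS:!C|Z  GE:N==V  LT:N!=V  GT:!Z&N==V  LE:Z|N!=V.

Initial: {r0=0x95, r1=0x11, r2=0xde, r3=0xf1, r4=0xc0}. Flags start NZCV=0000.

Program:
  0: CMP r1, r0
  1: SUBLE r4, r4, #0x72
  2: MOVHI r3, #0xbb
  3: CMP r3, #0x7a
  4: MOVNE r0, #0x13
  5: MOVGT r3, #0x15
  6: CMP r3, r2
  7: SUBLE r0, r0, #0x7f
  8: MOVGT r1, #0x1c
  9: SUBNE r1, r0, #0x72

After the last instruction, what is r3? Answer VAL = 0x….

0: ✓ CMP  NZCV=0000
1: · SUBLE
2: · MOVHI
3: ✓ CMP  NZCV=0011
4: ✓ MOVNE  r0←0x13
5: · MOVGT
6: ✓ CMP  NZCV=0010
7: · SUBLE
8: ✓ MOVGT  r1←0x1c
9: ✓ SUBNE  r1←0xa1

VAL = 0xf1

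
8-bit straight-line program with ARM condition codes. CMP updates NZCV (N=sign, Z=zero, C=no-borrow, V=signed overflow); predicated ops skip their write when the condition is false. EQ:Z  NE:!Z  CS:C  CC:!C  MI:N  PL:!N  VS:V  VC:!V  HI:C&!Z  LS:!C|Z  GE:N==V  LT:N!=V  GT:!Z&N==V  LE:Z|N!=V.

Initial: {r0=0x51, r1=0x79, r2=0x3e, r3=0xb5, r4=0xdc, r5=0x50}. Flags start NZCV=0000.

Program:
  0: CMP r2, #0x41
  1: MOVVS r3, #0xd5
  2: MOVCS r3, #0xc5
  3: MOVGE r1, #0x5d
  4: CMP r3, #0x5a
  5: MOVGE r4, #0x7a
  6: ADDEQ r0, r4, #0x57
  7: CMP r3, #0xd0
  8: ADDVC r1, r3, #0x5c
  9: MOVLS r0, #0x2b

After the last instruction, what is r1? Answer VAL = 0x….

VAL = 0x11

[0] flags=1000 → (cmp)
[1] flags=1000 VS?F → skip
[2] flags=1000 CS?F → skip
[3] flags=1000 GE?F → skip
[4] flags=0011 → (cmp)
[5] flags=0011 GE?F → skip
[6] flags=0011 EQ?F → skip
[7] flags=1000 → (cmp)
[8] flags=1000 VC?T → r1=0x11
[9] flags=1000 LS?T → r0=0x2b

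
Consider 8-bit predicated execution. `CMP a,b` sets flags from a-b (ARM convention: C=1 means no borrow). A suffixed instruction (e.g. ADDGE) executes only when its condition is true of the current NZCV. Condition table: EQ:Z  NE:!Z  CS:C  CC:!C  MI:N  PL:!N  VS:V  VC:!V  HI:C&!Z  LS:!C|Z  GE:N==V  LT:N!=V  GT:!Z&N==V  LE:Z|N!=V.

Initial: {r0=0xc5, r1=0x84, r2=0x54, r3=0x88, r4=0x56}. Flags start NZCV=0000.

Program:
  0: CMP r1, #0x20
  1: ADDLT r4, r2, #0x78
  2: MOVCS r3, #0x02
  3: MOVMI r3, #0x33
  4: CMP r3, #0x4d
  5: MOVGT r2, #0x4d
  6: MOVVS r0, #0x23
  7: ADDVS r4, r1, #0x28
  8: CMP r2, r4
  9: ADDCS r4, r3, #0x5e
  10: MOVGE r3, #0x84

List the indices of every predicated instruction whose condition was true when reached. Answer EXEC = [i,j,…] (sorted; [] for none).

[0] flags=0011 → (cmp)
[1] flags=0011 LT?T → r4=0xcc
[2] flags=0011 CS?T → r3=0x02
[3] flags=0011 MI?F → skip
[4] flags=1000 → (cmp)
[5] flags=1000 GT?F → skip
[6] flags=1000 VS?F → skip
[7] flags=1000 VS?F → skip
[8] flags=1001 → (cmp)
[9] flags=1001 CS?F → skip
[10] flags=1001 GE?T → r3=0x84

EXEC = [1,2,10]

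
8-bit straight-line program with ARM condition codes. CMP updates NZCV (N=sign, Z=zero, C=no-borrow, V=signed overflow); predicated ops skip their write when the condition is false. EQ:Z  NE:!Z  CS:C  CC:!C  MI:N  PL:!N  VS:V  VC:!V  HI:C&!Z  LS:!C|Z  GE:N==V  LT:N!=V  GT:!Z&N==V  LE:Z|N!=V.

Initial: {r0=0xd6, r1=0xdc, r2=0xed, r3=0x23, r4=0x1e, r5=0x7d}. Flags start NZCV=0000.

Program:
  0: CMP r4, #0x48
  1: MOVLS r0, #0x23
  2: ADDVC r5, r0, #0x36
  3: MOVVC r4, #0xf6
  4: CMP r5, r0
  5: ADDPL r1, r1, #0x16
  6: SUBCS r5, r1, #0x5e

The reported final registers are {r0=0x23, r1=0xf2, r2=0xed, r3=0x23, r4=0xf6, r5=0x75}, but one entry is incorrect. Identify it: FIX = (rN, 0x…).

FIX = (r5, 0x94)

0: ✓ CMP  NZCV=1000
1: ✓ MOVLS  r0←0x23
2: ✓ ADDVC  r5←0x59
3: ✓ MOVVC  r4←0xf6
4: ✓ CMP  NZCV=0010
5: ✓ ADDPL  r1←0xf2
6: ✓ SUBCS  r5←0x94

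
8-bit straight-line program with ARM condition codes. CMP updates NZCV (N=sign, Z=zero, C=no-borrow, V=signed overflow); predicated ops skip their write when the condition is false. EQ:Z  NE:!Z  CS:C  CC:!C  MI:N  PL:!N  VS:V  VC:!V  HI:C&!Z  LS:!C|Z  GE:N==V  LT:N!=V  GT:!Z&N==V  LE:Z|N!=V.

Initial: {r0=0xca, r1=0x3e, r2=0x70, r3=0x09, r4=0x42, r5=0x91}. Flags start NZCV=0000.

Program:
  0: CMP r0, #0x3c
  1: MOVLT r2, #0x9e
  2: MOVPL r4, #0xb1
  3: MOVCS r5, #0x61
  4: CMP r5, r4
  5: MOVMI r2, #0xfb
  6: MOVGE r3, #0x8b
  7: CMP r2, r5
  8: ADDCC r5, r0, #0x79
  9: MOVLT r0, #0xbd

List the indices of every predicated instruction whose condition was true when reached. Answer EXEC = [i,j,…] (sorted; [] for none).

0: ✓ CMP  NZCV=1010
1: ✓ MOVLT  r2←0x9e
2: · MOVPL
3: ✓ MOVCS  r5←0x61
4: ✓ CMP  NZCV=0010
5: · MOVMI
6: ✓ MOVGE  r3←0x8b
7: ✓ CMP  NZCV=0011
8: · ADDCC
9: ✓ MOVLT  r0←0xbd

EXEC = [1,3,6,9]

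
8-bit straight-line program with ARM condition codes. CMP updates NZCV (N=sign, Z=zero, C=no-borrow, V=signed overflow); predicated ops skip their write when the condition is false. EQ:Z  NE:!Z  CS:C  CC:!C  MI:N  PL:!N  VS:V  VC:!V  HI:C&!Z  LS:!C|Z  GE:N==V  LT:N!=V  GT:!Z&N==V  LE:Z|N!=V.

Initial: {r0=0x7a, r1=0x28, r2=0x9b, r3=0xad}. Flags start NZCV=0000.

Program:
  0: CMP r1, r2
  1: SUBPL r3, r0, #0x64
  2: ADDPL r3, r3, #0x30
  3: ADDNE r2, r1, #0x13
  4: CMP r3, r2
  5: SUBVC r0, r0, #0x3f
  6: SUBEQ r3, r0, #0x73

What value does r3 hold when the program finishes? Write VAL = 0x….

VAL = 0xad

[0] flags=1001 → (cmp)
[1] flags=1001 PL?F → skip
[2] flags=1001 PL?F → skip
[3] flags=1001 NE?T → r2=0x3b
[4] flags=0011 → (cmp)
[5] flags=0011 VC?F → skip
[6] flags=0011 EQ?F → skip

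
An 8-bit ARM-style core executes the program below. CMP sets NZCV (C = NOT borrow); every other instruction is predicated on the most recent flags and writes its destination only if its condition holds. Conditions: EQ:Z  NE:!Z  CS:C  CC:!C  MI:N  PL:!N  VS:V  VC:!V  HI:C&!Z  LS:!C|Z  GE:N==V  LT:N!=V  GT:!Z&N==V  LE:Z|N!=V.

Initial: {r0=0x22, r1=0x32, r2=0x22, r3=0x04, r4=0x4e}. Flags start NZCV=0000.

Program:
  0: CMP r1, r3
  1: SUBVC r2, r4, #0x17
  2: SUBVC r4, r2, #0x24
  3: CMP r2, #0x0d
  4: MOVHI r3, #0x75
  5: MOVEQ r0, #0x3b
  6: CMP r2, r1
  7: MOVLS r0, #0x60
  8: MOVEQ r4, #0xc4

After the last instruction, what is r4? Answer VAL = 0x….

0: ✓ CMP  NZCV=0010
1: ✓ SUBVC  r2←0x37
2: ✓ SUBVC  r4←0x13
3: ✓ CMP  NZCV=0010
4: ✓ MOVHI  r3←0x75
5: · MOVEQ
6: ✓ CMP  NZCV=0010
7: · MOVLS
8: · MOVEQ

VAL = 0x13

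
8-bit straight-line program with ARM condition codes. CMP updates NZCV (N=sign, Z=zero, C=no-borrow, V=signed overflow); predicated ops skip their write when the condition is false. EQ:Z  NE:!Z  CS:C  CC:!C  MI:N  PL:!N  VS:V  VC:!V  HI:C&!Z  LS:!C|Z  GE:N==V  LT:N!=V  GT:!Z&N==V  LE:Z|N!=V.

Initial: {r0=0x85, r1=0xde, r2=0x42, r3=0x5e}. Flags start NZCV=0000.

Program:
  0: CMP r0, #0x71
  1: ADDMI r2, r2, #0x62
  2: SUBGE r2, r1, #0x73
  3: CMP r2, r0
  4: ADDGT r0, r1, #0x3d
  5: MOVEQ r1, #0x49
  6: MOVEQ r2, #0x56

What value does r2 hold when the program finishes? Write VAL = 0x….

VAL = 0x42

0: ✓ CMP  NZCV=0011
1: · ADDMI
2: · SUBGE
3: ✓ CMP  NZCV=1001
4: ✓ ADDGT  r0←0x1b
5: · MOVEQ
6: · MOVEQ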